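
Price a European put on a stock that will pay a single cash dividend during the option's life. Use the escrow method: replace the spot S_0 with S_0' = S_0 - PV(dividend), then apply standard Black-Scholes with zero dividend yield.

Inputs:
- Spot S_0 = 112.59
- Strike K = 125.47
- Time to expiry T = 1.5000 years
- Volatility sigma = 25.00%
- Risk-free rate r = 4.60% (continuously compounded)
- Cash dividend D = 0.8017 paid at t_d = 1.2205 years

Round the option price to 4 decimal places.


PV(D) = D * exp(-r * t_d) = 0.8017 * 0.94540393 = 0.75793033
S_0' = S_0 - PV(D) = 112.5900 - 0.75793033 = 111.83206967
d1 = (ln(S_0'/K) + (r + sigma^2/2)*T) / (sigma*sqrt(T)) = 0.00263461
d2 = d1 - sigma*sqrt(T) = -0.30355161
exp(-rT) = 0.93332668
N(-d1) = 0.49894894; N(-d2) = 0.61926524
P = K * exp(-rT) * N(-d2) - S_0' * N(-d1) = 125.4700 * 0.93332668 * 0.61926524 - 111.83206967 * 0.49894894 = 16.7203

Answer: Price = 16.7203


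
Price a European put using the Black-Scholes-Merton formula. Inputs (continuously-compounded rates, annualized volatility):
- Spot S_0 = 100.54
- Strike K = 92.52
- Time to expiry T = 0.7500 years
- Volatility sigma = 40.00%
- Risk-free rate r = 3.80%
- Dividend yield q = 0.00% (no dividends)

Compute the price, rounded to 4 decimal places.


Answer: Price = 8.4518

Derivation:
d1 = (ln(S/K) + (r - q + 0.5*sigma^2) * T) / (sigma * sqrt(T)) = 0.49545550
d2 = d1 - sigma * sqrt(T) = 0.14904534
exp(-rT) = 0.97190229; exp(-qT) = 1.00000000
P = K * exp(-rT) * N(-d2) - S_0 * exp(-qT) * N(-d1)
N(-d1) = 0.31013931; N(-d2) = 0.44075893
P = 92.5200 * 0.97190229 * 0.44075893 - 100.5400 * 1.00000000 * 0.31013931 = 8.4518


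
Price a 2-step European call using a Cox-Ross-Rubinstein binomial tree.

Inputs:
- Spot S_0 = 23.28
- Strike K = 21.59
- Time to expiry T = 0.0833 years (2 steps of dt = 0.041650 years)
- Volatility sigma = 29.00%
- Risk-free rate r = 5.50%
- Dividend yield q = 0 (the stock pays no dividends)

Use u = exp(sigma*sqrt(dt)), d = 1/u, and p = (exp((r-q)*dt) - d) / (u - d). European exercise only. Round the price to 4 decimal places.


dt = T/N = 0.041650
u = exp(sigma*sqrt(dt)) = 1.060971; d = 1/u = 0.942533
p = (exp((r-q)*dt) - d) / (u - d) = 0.504572
Discount per step: exp(-r*dt) = 0.997712
Stock lattice S(k, i) with i counting down-moves:
  k=0: S(0,0) = 23.2800
  k=1: S(1,0) = 24.6994; S(1,1) = 21.9422
  k=2: S(2,0) = 26.2053; S(2,1) = 23.2800; S(2,2) = 20.6812
Terminal payoffs V(N, i) = max(S_T - K, 0):
  V(2,0) = 4.615333; V(2,1) = 1.690000; V(2,2) = 0.000000
Backward induction: V(k, i) = exp(-r*dt) * [p * V(k+1, i) + (1-p) * V(k+1, i+1)].
  V(1,0) = exp(-r*dt) * [p*4.615333 + (1-p)*1.690000] = 3.158797
  V(1,1) = exp(-r*dt) * [p*1.690000 + (1-p)*0.000000] = 0.850775
  V(0,0) = exp(-r*dt) * [p*3.158797 + (1-p)*0.850775] = 2.010727

Answer: Price = V(0,0) = 2.0107


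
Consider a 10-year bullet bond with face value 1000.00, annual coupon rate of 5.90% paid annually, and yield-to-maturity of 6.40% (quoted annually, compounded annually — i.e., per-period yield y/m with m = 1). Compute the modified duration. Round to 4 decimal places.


Answer: Modified duration = 7.3174

Derivation:
Coupon per period c = face * coupon_rate / m = 59.000000
Periods per year m = 1; per-period yield y/m = 0.064000
Number of cashflows N = 10
Cashflows (t years, CF_t, discount factor 1/(1+y/m)^(m*t), PV):
  t = 1.0000: CF_t = 59.000000, DF = 0.939850, PV = 55.451128
  t = 2.0000: CF_t = 59.000000, DF = 0.883317, PV = 52.115722
  t = 3.0000: CF_t = 59.000000, DF = 0.830185, PV = 48.980941
  t = 4.0000: CF_t = 59.000000, DF = 0.780249, PV = 46.034719
  t = 5.0000: CF_t = 59.000000, DF = 0.733317, PV = 43.265714
  t = 6.0000: CF_t = 59.000000, DF = 0.689208, PV = 40.663265
  t = 7.0000: CF_t = 59.000000, DF = 0.647752, PV = 38.217354
  t = 8.0000: CF_t = 59.000000, DF = 0.608789, PV = 35.918566
  t = 9.0000: CF_t = 59.000000, DF = 0.572170, PV = 33.758051
  t = 10.0000: CF_t = 1059.000000, DF = 0.537754, PV = 569.481579
Price P = sum_t PV_t = 963.887038
First compute Macaulay numerator sum_t t * PV_t:
  t * PV_t at t = 1.0000: 55.451128
  t * PV_t at t = 2.0000: 104.231443
  t * PV_t at t = 3.0000: 146.942824
  t * PV_t at t = 4.0000: 184.138877
  t * PV_t at t = 5.0000: 216.328568
  t * PV_t at t = 6.0000: 243.979588
  t * PV_t at t = 7.0000: 267.521478
  t * PV_t at t = 8.0000: 287.348527
  t * PV_t at t = 9.0000: 303.822456
  t * PV_t at t = 10.0000: 5694.815790
Macaulay duration D = 7504.580680 / 963.887038 = 7.785747
Modified duration = D / (1 + y/m) = 7.785747 / (1 + 0.064000) = 7.317431


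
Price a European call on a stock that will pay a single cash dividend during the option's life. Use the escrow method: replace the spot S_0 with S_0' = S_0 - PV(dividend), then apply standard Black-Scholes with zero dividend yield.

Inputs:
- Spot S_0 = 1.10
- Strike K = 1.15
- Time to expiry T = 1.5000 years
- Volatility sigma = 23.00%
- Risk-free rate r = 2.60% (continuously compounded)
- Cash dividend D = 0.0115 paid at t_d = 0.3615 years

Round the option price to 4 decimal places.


Answer: Price = 0.1144

Derivation:
PV(D) = D * exp(-r * t_d) = 0.0115 * 0.99064503 = 0.01139242
S_0' = S_0 - PV(D) = 1.1000 - 0.01139242 = 1.08860758
d1 = (ln(S_0'/K) + (r + sigma^2/2)*T) / (sigma*sqrt(T)) = 0.08453398
d2 = d1 - sigma*sqrt(T) = -0.19715734
exp(-rT) = 0.96175071
N(d1) = 0.53368406; N(d2) = 0.42185221
C = S_0' * N(d1) - K * exp(-rT) * N(d2) = 1.08860758 * 0.53368406 - 1.1500 * 0.96175071 * 0.42185221 = 0.1144


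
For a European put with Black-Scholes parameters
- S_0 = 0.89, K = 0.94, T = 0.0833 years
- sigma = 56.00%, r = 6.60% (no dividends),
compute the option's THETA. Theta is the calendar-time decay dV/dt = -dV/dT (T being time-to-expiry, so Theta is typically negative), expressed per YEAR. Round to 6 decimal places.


Answer: Theta = -0.295875

Derivation:
d1 = -0.2233503922; d2 = -0.3849761327
phi(d1) = 0.3891146565; exp(-qT) = 1.0000000000; exp(-rT) = 0.9945172852
Theta = -S*exp(-qT)*phi(d1)*sigma/(2*sqrt(T)) + r*K*exp(-rT)*N(-d2) - q*S*exp(-qT)*N(-d1)
N(-d1) = 0.5883685948; N(-d2) = 0.6498724507; sqrt(T) = 0.2886173938
Term 1 = -0.8900 * 1.0000000000 * 0.3891146565 * 0.5600 / (2 * 0.2886173938) = -0.3359720325
Term 2 = 0.0660 * 0.9400 * 0.9945172852 * 0.6498724507 = 0.0400970343
Term 3 = 0 (no dividend yield, q = 0)
Theta = -0.3359720325 + (0.0400970343) + (0.0000000000) = -0.295875


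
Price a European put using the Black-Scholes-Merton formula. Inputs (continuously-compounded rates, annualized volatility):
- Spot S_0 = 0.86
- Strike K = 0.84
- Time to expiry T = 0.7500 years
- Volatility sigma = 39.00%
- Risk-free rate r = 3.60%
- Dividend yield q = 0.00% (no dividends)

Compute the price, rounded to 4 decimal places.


Answer: Price = 0.0925

Derivation:
d1 = (ln(S/K) + (r - q + 0.5*sigma^2) * T) / (sigma * sqrt(T)) = 0.31848417
d2 = d1 - sigma * sqrt(T) = -0.01926574
exp(-rT) = 0.97336124; exp(-qT) = 1.00000000
P = K * exp(-rT) * N(-d2) - S_0 * exp(-qT) * N(-d1)
N(-d1) = 0.37505885; N(-d2) = 0.50768544
P = 0.8400 * 0.97336124 * 0.50768544 - 0.8600 * 1.00000000 * 0.37505885 = 0.0925


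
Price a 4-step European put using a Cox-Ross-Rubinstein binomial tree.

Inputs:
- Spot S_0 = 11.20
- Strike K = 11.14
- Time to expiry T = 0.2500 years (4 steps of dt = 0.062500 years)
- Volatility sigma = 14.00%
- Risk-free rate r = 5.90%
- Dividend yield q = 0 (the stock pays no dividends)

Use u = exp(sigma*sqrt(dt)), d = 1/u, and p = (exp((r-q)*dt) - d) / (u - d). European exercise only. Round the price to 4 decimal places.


Answer: Price = V(0,0) = 0.2015

Derivation:
dt = T/N = 0.062500
u = exp(sigma*sqrt(dt)) = 1.035620; d = 1/u = 0.965605
p = (exp((r-q)*dt) - d) / (u - d) = 0.544016
Discount per step: exp(-r*dt) = 0.996319
Stock lattice S(k, i) with i counting down-moves:
  k=0: S(0,0) = 11.2000
  k=1: S(1,0) = 11.5989; S(1,1) = 10.8148
  k=2: S(2,0) = 12.0121; S(2,1) = 11.2000; S(2,2) = 10.4428
  k=3: S(3,0) = 12.4400; S(3,1) = 11.5989; S(3,2) = 10.8148; S(3,3) = 10.0836
  k=4: S(4,0) = 12.8831; S(4,1) = 12.0121; S(4,2) = 11.2000; S(4,3) = 10.4428; S(4,4) = 9.7368
Terminal payoffs V(N, i) = max(K - S_T, 0):
  V(4,0) = 0.000000; V(4,1) = 0.000000; V(4,2) = 0.000000; V(4,3) = 0.697189; V(4,4) = 1.403188
Backward induction: V(k, i) = exp(-r*dt) * [p * V(k+1, i) + (1-p) * V(k+1, i+1)].
  V(3,0) = exp(-r*dt) * [p*0.000000 + (1-p)*0.000000] = 0.000000
  V(3,1) = exp(-r*dt) * [p*0.000000 + (1-p)*0.000000] = 0.000000
  V(3,2) = exp(-r*dt) * [p*0.000000 + (1-p)*0.697189] = 0.316737
  V(3,3) = exp(-r*dt) * [p*0.697189 + (1-p)*1.403188] = 1.015362
  V(2,0) = exp(-r*dt) * [p*0.000000 + (1-p)*0.000000] = 0.000000
  V(2,1) = exp(-r*dt) * [p*0.000000 + (1-p)*0.316737] = 0.143895
  V(2,2) = exp(-r*dt) * [p*0.316737 + (1-p)*1.015362] = 0.632961
  V(1,0) = exp(-r*dt) * [p*0.000000 + (1-p)*0.143895] = 0.065373
  V(1,1) = exp(-r*dt) * [p*0.143895 + (1-p)*0.632961] = 0.365551
  V(0,0) = exp(-r*dt) * [p*0.065373 + (1-p)*0.365551] = 0.201505


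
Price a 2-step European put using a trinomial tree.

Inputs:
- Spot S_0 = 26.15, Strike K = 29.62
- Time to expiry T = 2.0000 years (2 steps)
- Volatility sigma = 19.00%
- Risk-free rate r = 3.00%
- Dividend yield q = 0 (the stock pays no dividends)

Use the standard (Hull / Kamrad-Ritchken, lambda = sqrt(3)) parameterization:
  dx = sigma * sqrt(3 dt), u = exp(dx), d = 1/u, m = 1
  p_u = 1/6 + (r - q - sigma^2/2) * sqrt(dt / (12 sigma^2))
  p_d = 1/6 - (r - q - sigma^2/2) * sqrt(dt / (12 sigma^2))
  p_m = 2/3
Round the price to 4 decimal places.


dt = T/N = 1.000000; dx = sigma*sqrt(3*dt) = 0.329090
u = exp(dx) = 1.389702; d = 1/u = 0.719579
p_u = 0.184823, p_m = 0.666667, p_d = 0.148511
Discount per step: exp(-r*dt) = 0.970446
Stock lattice S(k, j) with j the centered position index:
  k=0: S(0,+0) = 26.1500
  k=1: S(1,-1) = 18.8170; S(1,+0) = 26.1500; S(1,+1) = 36.3407
  k=2: S(2,-2) = 13.5403; S(2,-1) = 18.8170; S(2,+0) = 26.1500; S(2,+1) = 36.3407; S(2,+2) = 50.5028
Terminal payoffs V(N, j) = max(K - S_T, 0):
  V(2,-2) = 16.079707; V(2,-1) = 10.803022; V(2,+0) = 3.470000; V(2,+1) = 0.000000; V(2,+2) = 0.000000
Backward induction: V(k, j) = exp(-r*dt) * [p_u * V(k+1, j+1) + p_m * V(k+1, j) + p_d * V(k+1, j-1)]
  V(1,-1) = exp(-r*dt) * [p_u*3.470000 + p_m*10.803022 + p_d*16.079707] = 9.928973
  V(1,+0) = exp(-r*dt) * [p_u*0.000000 + p_m*3.470000 + p_d*10.803022] = 3.801910
  V(1,+1) = exp(-r*dt) * [p_u*0.000000 + p_m*0.000000 + p_d*3.470000] = 0.500101
  V(0,+0) = exp(-r*dt) * [p_u*0.500101 + p_m*3.801910 + p_d*9.928973] = 3.980374

Answer: Price = V(0,0) = 3.9804


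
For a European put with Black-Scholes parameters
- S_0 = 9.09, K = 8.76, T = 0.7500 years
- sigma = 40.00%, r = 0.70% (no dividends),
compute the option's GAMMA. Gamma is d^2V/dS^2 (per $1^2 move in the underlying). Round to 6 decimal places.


Answer: Gamma = 0.121295

Derivation:
d1 = 0.2951097127; d2 = -0.0513004488
phi(d1) = 0.3819431878; exp(-qT) = 1.0000000000; exp(-rT) = 0.9947637572
Gamma = exp(-qT) * phi(d1) / (S * sigma * sqrt(T)) = 1.0000000000 * 0.3819431878 / (9.0900 * 0.4000 * 0.8660254038) = 0.121295


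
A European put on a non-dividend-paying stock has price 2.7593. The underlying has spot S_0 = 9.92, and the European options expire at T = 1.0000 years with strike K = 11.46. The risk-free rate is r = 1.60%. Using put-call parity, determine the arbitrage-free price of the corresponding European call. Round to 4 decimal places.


Put-call parity: C - P = S_0 * exp(-qT) - K * exp(-rT).
S_0 * exp(-qT) = 9.9200 * 1.00000000 = 9.92000000
K * exp(-rT) = 11.4600 * 0.98412732 = 11.27809909
C = P + S*exp(-qT) - K*exp(-rT)
C = 2.7593 + 9.92000000 - 11.27809909 = 1.4012

Answer: Call price = 1.4012


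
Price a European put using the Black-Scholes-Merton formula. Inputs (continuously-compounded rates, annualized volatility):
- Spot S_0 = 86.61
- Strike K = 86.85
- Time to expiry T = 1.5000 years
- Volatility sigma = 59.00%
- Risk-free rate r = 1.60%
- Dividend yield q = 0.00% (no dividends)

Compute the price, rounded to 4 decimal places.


Answer: Price = 23.2783

Derivation:
d1 = (ln(S/K) + (r - q + 0.5*sigma^2) * T) / (sigma * sqrt(T)) = 0.39068364
d2 = d1 - sigma * sqrt(T) = -0.33191584
exp(-rT) = 0.97628571; exp(-qT) = 1.00000000
P = K * exp(-rT) * N(-d2) - S_0 * exp(-qT) * N(-d1)
N(-d1) = 0.34801555; N(-d2) = 0.63002359
P = 86.8500 * 0.97628571 * 0.63002359 - 86.6100 * 1.00000000 * 0.34801555 = 23.2783


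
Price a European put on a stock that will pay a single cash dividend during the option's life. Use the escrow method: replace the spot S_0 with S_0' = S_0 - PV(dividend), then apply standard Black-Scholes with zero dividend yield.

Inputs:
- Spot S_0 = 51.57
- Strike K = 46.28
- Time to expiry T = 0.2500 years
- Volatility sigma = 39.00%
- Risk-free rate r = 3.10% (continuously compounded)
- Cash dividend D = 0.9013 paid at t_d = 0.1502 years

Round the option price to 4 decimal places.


Answer: Price = 1.8423

Derivation:
PV(D) = D * exp(-r * t_d) = 0.9013 * 0.99535462 = 0.89711312
S_0' = S_0 - PV(D) = 51.5700 - 0.89711312 = 50.67288688
d1 = (ln(S_0'/K) + (r + sigma^2/2)*T) / (sigma*sqrt(T)) = 0.60227482
d2 = d1 - sigma*sqrt(T) = 0.40727482
exp(-rT) = 0.99227995
N(-d1) = 0.27349561; N(-d2) = 0.34190308
P = K * exp(-rT) * N(-d2) - S_0' * N(-d1) = 46.2800 * 0.99227995 * 0.34190308 - 50.67288688 * 0.27349561 = 1.8423


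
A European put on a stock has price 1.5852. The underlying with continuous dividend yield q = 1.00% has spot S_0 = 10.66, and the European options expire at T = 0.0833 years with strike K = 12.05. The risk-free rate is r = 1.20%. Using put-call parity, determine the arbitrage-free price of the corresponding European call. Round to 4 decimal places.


Answer: Call price = 0.1984

Derivation:
Put-call parity: C - P = S_0 * exp(-qT) - K * exp(-rT).
S_0 * exp(-qT) = 10.6600 * 0.99916735 = 10.65112392
K * exp(-rT) = 12.0500 * 0.99900090 = 12.03796084
C = P + S*exp(-qT) - K*exp(-rT)
C = 1.5852 + 10.65112392 - 12.03796084 = 0.1984


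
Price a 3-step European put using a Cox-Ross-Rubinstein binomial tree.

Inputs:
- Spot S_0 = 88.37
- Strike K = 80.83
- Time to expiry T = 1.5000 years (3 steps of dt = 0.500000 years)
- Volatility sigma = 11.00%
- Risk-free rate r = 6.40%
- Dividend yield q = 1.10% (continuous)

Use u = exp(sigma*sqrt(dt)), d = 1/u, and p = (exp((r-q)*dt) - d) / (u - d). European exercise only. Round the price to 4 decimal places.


dt = T/N = 0.500000
u = exp(sigma*sqrt(dt)) = 1.080887; d = 1/u = 0.925166
p = (exp((r-q)*dt) - d) / (u - d) = 0.653016
Discount per step: exp(-r*dt) = 0.968507
Stock lattice S(k, i) with i counting down-moves:
  k=0: S(0,0) = 88.3700
  k=1: S(1,0) = 95.5180; S(1,1) = 81.7569
  k=2: S(2,0) = 103.2441; S(2,1) = 88.3700; S(2,2) = 75.6388
  k=3: S(3,0) = 111.5952; S(3,1) = 95.5180; S(3,2) = 81.7569; S(3,3) = 69.9784
Terminal payoffs V(N, i) = max(K - S_T, 0):
  V(3,0) = 0.000000; V(3,1) = 0.000000; V(3,2) = 0.000000; V(3,3) = 10.851552
Backward induction: V(k, i) = exp(-r*dt) * [p * V(k+1, i) + (1-p) * V(k+1, i+1)].
  V(2,0) = exp(-r*dt) * [p*0.000000 + (1-p)*0.000000] = 0.000000
  V(2,1) = exp(-r*dt) * [p*0.000000 + (1-p)*0.000000] = 0.000000
  V(2,2) = exp(-r*dt) * [p*0.000000 + (1-p)*10.851552] = 3.646732
  V(1,0) = exp(-r*dt) * [p*0.000000 + (1-p)*0.000000] = 0.000000
  V(1,1) = exp(-r*dt) * [p*0.000000 + (1-p)*3.646732] = 1.225507
  V(0,0) = exp(-r*dt) * [p*0.000000 + (1-p)*1.225507] = 0.411839

Answer: Price = V(0,0) = 0.4118


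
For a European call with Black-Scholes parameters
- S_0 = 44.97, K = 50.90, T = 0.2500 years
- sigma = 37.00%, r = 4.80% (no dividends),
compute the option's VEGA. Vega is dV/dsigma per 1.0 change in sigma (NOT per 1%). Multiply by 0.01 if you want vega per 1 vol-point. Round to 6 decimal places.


d1 = -0.5121882312; d2 = -0.6971882312
phi(d1) = 0.3499003339; exp(-qT) = 1.0000000000; exp(-rT) = 0.9880717129
Vega = S * exp(-qT) * phi(d1) * sqrt(T) = 44.9700 * 1.0000000000 * 0.3499003339 * 0.5000000000 = 7.867509

Answer: Vega = 7.867509


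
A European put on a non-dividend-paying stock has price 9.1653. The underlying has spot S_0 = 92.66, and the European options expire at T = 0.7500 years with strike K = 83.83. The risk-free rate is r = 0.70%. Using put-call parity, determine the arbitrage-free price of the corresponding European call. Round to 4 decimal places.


Put-call parity: C - P = S_0 * exp(-qT) - K * exp(-rT).
S_0 * exp(-qT) = 92.6600 * 1.00000000 = 92.66000000
K * exp(-rT) = 83.8300 * 0.99476376 = 83.39104576
C = P + S*exp(-qT) - K*exp(-rT)
C = 9.1653 + 92.66000000 - 83.39104576 = 18.4343

Answer: Call price = 18.4343


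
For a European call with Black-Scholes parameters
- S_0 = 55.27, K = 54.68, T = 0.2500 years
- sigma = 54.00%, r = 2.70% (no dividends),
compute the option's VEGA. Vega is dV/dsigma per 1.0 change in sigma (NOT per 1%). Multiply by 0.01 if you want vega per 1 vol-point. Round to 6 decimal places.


d1 = 0.1997490888; d2 = -0.0702509112
phi(d1) = 0.3910623056; exp(-qT) = 1.0000000000; exp(-rT) = 0.9932727301
Vega = S * exp(-qT) * phi(d1) * sqrt(T) = 55.2700 * 1.0000000000 * 0.3910623056 * 0.5000000000 = 10.807007

Answer: Vega = 10.807007


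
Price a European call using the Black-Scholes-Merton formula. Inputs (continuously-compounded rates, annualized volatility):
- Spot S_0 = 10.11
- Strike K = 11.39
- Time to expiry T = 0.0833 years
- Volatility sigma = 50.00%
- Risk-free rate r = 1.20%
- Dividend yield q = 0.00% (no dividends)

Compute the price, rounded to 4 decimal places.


d1 = (ln(S/K) + (r - q + 0.5*sigma^2) * T) / (sigma * sqrt(T)) = -0.74700033
d2 = d1 - sigma * sqrt(T) = -0.89130903
exp(-rT) = 0.99900090; exp(-qT) = 1.00000000
C = S_0 * exp(-qT) * N(d1) - K * exp(-rT) * N(d2)
N(d1) = 0.22753168; N(d2) = 0.18638170
C = 10.1100 * 1.00000000 * 0.22753168 - 11.3900 * 0.99900090 * 0.18638170 = 0.1796

Answer: Price = 0.1796


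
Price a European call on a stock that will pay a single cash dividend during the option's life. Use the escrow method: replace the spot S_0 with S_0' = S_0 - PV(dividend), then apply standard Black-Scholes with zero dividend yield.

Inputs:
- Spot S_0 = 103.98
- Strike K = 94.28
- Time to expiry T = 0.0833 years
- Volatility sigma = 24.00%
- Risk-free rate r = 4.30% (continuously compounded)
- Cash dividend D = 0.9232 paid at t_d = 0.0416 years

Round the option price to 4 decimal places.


PV(D) = D * exp(-r * t_d) = 0.9232 * 0.99821280 = 0.92155006
S_0' = S_0 - PV(D) = 103.9800 - 0.92155006 = 103.05844994
d1 = (ln(S_0'/K) + (r + sigma^2/2)*T) / (sigma*sqrt(T)) = 1.37159908
d2 = d1 - sigma*sqrt(T) = 1.30233090
exp(-rT) = 0.99642451
N(d1) = 0.91490586; N(d2) = 0.90359835
C = S_0' * N(d1) - K * exp(-rT) * N(d2) = 103.05844994 * 0.91490586 - 94.2800 * 0.99642451 * 0.90359835 = 9.4021

Answer: Price = 9.4021


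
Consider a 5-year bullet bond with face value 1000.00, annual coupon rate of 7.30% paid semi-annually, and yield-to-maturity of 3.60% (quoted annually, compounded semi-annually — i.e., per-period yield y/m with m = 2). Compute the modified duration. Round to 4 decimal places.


Coupon per period c = face * coupon_rate / m = 36.500000
Periods per year m = 2; per-period yield y/m = 0.018000
Number of cashflows N = 10
Cashflows (t years, CF_t, discount factor 1/(1+y/m)^(m*t), PV):
  t = 0.5000: CF_t = 36.500000, DF = 0.982318, PV = 35.854617
  t = 1.0000: CF_t = 36.500000, DF = 0.964949, PV = 35.220645
  t = 1.5000: CF_t = 36.500000, DF = 0.947887, PV = 34.597883
  t = 2.0000: CF_t = 36.500000, DF = 0.931127, PV = 33.986133
  t = 2.5000: CF_t = 36.500000, DF = 0.914663, PV = 33.385199
  t = 3.0000: CF_t = 36.500000, DF = 0.898490, PV = 32.794891
  t = 3.5000: CF_t = 36.500000, DF = 0.882603, PV = 32.215021
  t = 4.0000: CF_t = 36.500000, DF = 0.866997, PV = 31.645404
  t = 4.5000: CF_t = 36.500000, DF = 0.851667, PV = 31.085858
  t = 5.0000: CF_t = 1036.500000, DF = 0.836608, PV = 867.144605
Price P = sum_t PV_t = 1167.930257
First compute Macaulay numerator sum_t t * PV_t:
  t * PV_t at t = 0.5000: 17.927308
  t * PV_t at t = 1.0000: 35.220645
  t * PV_t at t = 1.5000: 51.896825
  t * PV_t at t = 2.0000: 67.972266
  t * PV_t at t = 2.5000: 83.462998
  t * PV_t at t = 3.0000: 98.384674
  t * PV_t at t = 3.5000: 112.752573
  t * PV_t at t = 4.0000: 126.581615
  t * PV_t at t = 4.5000: 139.886362
  t * PV_t at t = 5.0000: 4335.723025
Macaulay duration D = 5069.808293 / 1167.930257 = 4.340848
Modified duration = D / (1 + y/m) = 4.340848 / (1 + 0.018000) = 4.264095

Answer: Modified duration = 4.2641


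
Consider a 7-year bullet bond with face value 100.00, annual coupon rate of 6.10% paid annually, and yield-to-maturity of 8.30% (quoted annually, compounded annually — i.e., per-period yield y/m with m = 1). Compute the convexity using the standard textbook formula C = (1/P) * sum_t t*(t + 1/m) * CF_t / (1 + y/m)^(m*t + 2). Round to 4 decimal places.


Answer: Convexity = 37.2204

Derivation:
Coupon per period c = face * coupon_rate / m = 6.100000
Periods per year m = 1; per-period yield y/m = 0.083000
Number of cashflows N = 7
Cashflows (t years, CF_t, discount factor 1/(1+y/m)^(m*t), PV):
  t = 1.0000: CF_t = 6.100000, DF = 0.923361, PV = 5.632502
  t = 2.0000: CF_t = 6.100000, DF = 0.852596, PV = 5.200833
  t = 3.0000: CF_t = 6.100000, DF = 0.787254, PV = 4.802247
  t = 4.0000: CF_t = 6.100000, DF = 0.726919, PV = 4.434207
  t = 5.0000: CF_t = 6.100000, DF = 0.671209, PV = 4.094374
  t = 6.0000: CF_t = 6.100000, DF = 0.619768, PV = 3.780586
  t = 7.0000: CF_t = 106.100000, DF = 0.572270, PV = 60.717822
Price P = sum_t PV_t = 88.662572
Convexity numerator sum_t t*(t + 1/m) * CF_t / (1+y/m)^(m*t + 2):
  t = 1.0000: term = 9.604493
  t = 2.0000: term = 26.605245
  t = 3.0000: term = 49.132493
  t = 4.0000: term = 75.611715
  t = 5.0000: term = 104.725368
  t = 6.0000: term = 135.379053
  t = 7.0000: term = 2898.993898
Convexity = (1/P) * sum = 3300.052265 / 88.662572 = 37.220353


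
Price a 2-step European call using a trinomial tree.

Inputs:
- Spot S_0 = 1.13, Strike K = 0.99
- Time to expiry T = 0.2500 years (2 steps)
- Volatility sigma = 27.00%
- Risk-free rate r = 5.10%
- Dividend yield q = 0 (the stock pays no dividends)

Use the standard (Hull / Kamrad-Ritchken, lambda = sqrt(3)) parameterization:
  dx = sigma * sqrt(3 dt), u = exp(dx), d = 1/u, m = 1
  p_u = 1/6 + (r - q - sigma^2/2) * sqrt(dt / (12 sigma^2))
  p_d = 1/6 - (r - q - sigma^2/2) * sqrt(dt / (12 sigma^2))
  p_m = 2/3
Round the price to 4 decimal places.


dt = T/N = 0.125000; dx = sigma*sqrt(3*dt) = 0.165341
u = exp(dx) = 1.179795; d = 1/u = 0.847605
p_u = 0.172167, p_m = 0.666667, p_d = 0.161167
Discount per step: exp(-r*dt) = 0.993645
Stock lattice S(k, j) with j the centered position index:
  k=0: S(0,+0) = 1.1300
  k=1: S(1,-1) = 0.9578; S(1,+0) = 1.1300; S(1,+1) = 1.3332
  k=2: S(2,-2) = 0.8118; S(2,-1) = 0.9578; S(2,+0) = 1.1300; S(2,+1) = 1.3332; S(2,+2) = 1.5729
Terminal payoffs V(N, j) = max(S_T - K, 0):
  V(2,-2) = 0.000000; V(2,-1) = 0.000000; V(2,+0) = 0.140000; V(2,+1) = 0.343168; V(2,+2) = 0.582865
Backward induction: V(k, j) = exp(-r*dt) * [p_u * V(k+1, j+1) + p_m * V(k+1, j) + p_d * V(k+1, j-1)]
  V(1,-1) = exp(-r*dt) * [p_u*0.140000 + p_m*0.000000 + p_d*0.000000] = 0.023950
  V(1,+0) = exp(-r*dt) * [p_u*0.343168 + p_m*0.140000 + p_d*0.000000] = 0.151447
  V(1,+1) = exp(-r*dt) * [p_u*0.582865 + p_m*0.343168 + p_d*0.140000] = 0.349457
  V(0,+0) = exp(-r*dt) * [p_u*0.349457 + p_m*0.151447 + p_d*0.023950] = 0.163941

Answer: Price = V(0,0) = 0.1639


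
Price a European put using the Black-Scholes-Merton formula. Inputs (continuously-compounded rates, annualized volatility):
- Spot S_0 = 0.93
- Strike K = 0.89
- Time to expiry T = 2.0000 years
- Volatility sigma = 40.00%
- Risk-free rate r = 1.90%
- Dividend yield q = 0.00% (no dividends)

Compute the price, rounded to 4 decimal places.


d1 = (ln(S/K) + (r - q + 0.5*sigma^2) * T) / (sigma * sqrt(T)) = 0.42773441
d2 = d1 - sigma * sqrt(T) = -0.13795101
exp(-rT) = 0.96271294; exp(-qT) = 1.00000000
P = K * exp(-rT) * N(-d2) - S_0 * exp(-qT) * N(-d1)
N(-d1) = 0.33442225; N(-d2) = 0.55486043
P = 0.8900 * 0.96271294 * 0.55486043 - 0.9300 * 1.00000000 * 0.33442225 = 0.1644

Answer: Price = 0.1644


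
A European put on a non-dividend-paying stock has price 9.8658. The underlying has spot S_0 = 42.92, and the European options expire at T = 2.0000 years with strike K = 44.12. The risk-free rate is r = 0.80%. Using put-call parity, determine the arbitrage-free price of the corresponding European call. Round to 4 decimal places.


Put-call parity: C - P = S_0 * exp(-qT) - K * exp(-rT).
S_0 * exp(-qT) = 42.9200 * 1.00000000 = 42.92000000
K * exp(-rT) = 44.1200 * 0.98412732 = 43.41969736
C = P + S*exp(-qT) - K*exp(-rT)
C = 9.8658 + 42.92000000 - 43.41969736 = 9.3661

Answer: Call price = 9.3661


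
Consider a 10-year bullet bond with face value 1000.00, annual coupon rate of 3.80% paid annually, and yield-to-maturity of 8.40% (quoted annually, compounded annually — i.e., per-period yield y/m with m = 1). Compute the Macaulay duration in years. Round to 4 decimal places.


Answer: Macaulay duration = 8.1461 years

Derivation:
Coupon per period c = face * coupon_rate / m = 38.000000
Periods per year m = 1; per-period yield y/m = 0.084000
Number of cashflows N = 10
Cashflows (t years, CF_t, discount factor 1/(1+y/m)^(m*t), PV):
  t = 1.0000: CF_t = 38.000000, DF = 0.922509, PV = 35.055351
  t = 2.0000: CF_t = 38.000000, DF = 0.851023, PV = 32.338884
  t = 3.0000: CF_t = 38.000000, DF = 0.785077, PV = 29.832919
  t = 4.0000: CF_t = 38.000000, DF = 0.724241, PV = 27.521143
  t = 5.0000: CF_t = 38.000000, DF = 0.668119, PV = 25.388508
  t = 6.0000: CF_t = 38.000000, DF = 0.616346, PV = 23.421133
  t = 7.0000: CF_t = 38.000000, DF = 0.568585, PV = 21.606211
  t = 8.0000: CF_t = 38.000000, DF = 0.524524, PV = 19.931929
  t = 9.0000: CF_t = 38.000000, DF = 0.483879, PV = 18.387389
  t = 10.0000: CF_t = 1038.000000, DF = 0.446383, PV = 463.345054
Price P = sum_t PV_t = 696.828522
Macaulay numerator sum_t t * PV_t:
  t * PV_t at t = 1.0000: 35.055351
  t * PV_t at t = 2.0000: 64.677769
  t * PV_t at t = 3.0000: 89.498757
  t * PV_t at t = 4.0000: 110.084572
  t * PV_t at t = 5.0000: 126.942542
  t * PV_t at t = 6.0000: 140.526799
  t * PV_t at t = 7.0000: 151.243480
  t * PV_t at t = 8.0000: 159.455435
  t * PV_t at t = 9.0000: 165.486498
  t * PV_t at t = 10.0000: 4633.450540
Macaulay duration D = (sum_t t * PV_t) / P = 5676.421742 / 696.828522 = 8.146081


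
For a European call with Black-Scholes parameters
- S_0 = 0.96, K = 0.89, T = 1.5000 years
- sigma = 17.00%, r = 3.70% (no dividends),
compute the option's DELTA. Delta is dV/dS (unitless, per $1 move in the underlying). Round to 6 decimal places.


d1 = 0.7343033366; d2 = 0.5260967084
phi(d1) = 0.3046659866; exp(-qT) = 1.0000000000; exp(-rT) = 0.9460120237
N(d1) = 0.7686180576
Delta = exp(-qT) * N(d1) = 1.0000000000 * 0.7686180576 = 0.768618

Answer: Delta = 0.768618


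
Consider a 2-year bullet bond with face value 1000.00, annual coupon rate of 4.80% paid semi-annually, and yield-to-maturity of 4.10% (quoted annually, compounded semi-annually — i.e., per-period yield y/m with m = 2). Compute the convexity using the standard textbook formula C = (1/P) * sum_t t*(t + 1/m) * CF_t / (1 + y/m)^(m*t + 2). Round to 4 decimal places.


Coupon per period c = face * coupon_rate / m = 24.000000
Periods per year m = 2; per-period yield y/m = 0.020500
Number of cashflows N = 4
Cashflows (t years, CF_t, discount factor 1/(1+y/m)^(m*t), PV):
  t = 0.5000: CF_t = 24.000000, DF = 0.979912, PV = 23.517883
  t = 1.0000: CF_t = 24.000000, DF = 0.960227, PV = 23.045452
  t = 1.5000: CF_t = 24.000000, DF = 0.940938, PV = 22.582510
  t = 2.0000: CF_t = 1024.000000, DF = 0.922036, PV = 944.165051
Price P = sum_t PV_t = 1013.310896
Convexity numerator sum_t t*(t + 1/m) * CF_t / (1+y/m)^(m*t + 2):
  t = 0.5000: term = 11.291255
  t = 1.0000: term = 33.193303
  t = 1.5000: term = 65.053018
  t = 2.0000: term = 4533.064584
Convexity = (1/P) * sum = 4642.602160 / 1013.310896 = 4.581617

Answer: Convexity = 4.5816


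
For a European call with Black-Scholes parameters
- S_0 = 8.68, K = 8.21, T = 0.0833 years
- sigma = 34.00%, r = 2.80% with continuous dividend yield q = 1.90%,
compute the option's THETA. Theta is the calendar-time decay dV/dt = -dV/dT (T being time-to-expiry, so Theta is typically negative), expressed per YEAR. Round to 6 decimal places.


d1 = 0.6239997854; d2 = 0.5258698715
phi(d1) = 0.3283660131; exp(-qT) = 0.9984185518; exp(-rT) = 0.9976703179
Theta = -S*exp(-qT)*phi(d1)*sigma/(2*sqrt(T)) - r*K*exp(-rT)*N(d2) + q*S*exp(-qT)*N(d1)
N(d1) = 0.7336861370; N(d2) = 0.7005106882; sqrt(T) = 0.2886173938
Term 1 = -8.6800 * 0.9984185518 * 0.3283660131 * 0.3400 / (2 * 0.2886173938) = -1.6761658491
Term 2 = -0.0280 * 8.2100 * 0.9976703179 * 0.7005106882 = -0.1606582404
Term 3 = 0.0190 * 8.6800 * 0.9984185518 * 0.7336861370 = 0.1208081632
Theta = -1.6761658491 + (-0.1606582404) + (0.1208081632) = -1.716016

Answer: Theta = -1.716016


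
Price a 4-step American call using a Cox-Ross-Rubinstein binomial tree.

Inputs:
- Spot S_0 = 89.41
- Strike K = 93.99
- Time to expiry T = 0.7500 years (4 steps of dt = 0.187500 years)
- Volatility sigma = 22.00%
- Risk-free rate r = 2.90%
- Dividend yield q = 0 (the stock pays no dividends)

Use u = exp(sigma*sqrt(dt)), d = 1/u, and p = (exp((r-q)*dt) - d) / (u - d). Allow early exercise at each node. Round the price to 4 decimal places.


Answer: Price = V(0,0) = 5.8799

Derivation:
dt = T/N = 0.187500
u = exp(sigma*sqrt(dt)) = 1.099948; d = 1/u = 0.909134
p = (exp((r-q)*dt) - d) / (u - d) = 0.504776
Discount per step: exp(-r*dt) = 0.994577
Stock lattice S(k, i) with i counting down-moves:
  k=0: S(0,0) = 89.4100
  k=1: S(1,0) = 98.3463; S(1,1) = 81.2857
  k=2: S(2,0) = 108.1758; S(2,1) = 89.4100; S(2,2) = 73.8996
  k=3: S(3,0) = 118.9878; S(3,1) = 98.3463; S(3,2) = 81.2857; S(3,3) = 67.1846
  k=4: S(4,0) = 130.8804; S(4,1) = 108.1758; S(4,2) = 89.4100; S(4,3) = 73.8996; S(4,4) = 61.0798
Terminal payoffs V(N, i) = max(S_T - K, 0):
  V(4,0) = 36.890371; V(4,1) = 14.185848; V(4,2) = 0.000000; V(4,3) = 0.000000; V(4,4) = 0.000000
Backward induction: V(k, i) = exp(-r*dt) * [p * V(k+1, i) + (1-p) * V(k+1, i+1)]; then take max(V_cont, immediate exercise) for American.
  V(3,0) = exp(-r*dt) * [p*36.890371 + (1-p)*14.185848] = 25.507478; exercise = 24.997794; V(3,0) = max -> 25.507478
  V(3,1) = exp(-r*dt) * [p*14.185848 + (1-p)*0.000000] = 7.121849; exercise = 4.356340; V(3,1) = max -> 7.121849
  V(3,2) = exp(-r*dt) * [p*0.000000 + (1-p)*0.000000] = 0.000000; exercise = 0.000000; V(3,2) = max -> 0.000000
  V(3,3) = exp(-r*dt) * [p*0.000000 + (1-p)*0.000000] = 0.000000; exercise = 0.000000; V(3,3) = max -> 0.000000
  V(2,0) = exp(-r*dt) * [p*25.507478 + (1-p)*7.121849] = 16.313531; exercise = 14.185848; V(2,0) = max -> 16.313531
  V(2,1) = exp(-r*dt) * [p*7.121849 + (1-p)*0.000000] = 3.575446; exercise = 0.000000; V(2,1) = max -> 3.575446
  V(2,2) = exp(-r*dt) * [p*0.000000 + (1-p)*0.000000] = 0.000000; exercise = 0.000000; V(2,2) = max -> 0.000000
  V(1,0) = exp(-r*dt) * [p*16.313531 + (1-p)*3.575446] = 9.951073; exercise = 4.356340; V(1,0) = max -> 9.951073
  V(1,1) = exp(-r*dt) * [p*3.575446 + (1-p)*0.000000] = 1.795013; exercise = 0.000000; V(1,1) = max -> 1.795013
  V(0,0) = exp(-r*dt) * [p*9.951073 + (1-p)*1.795013] = 5.879939; exercise = 0.000000; V(0,0) = max -> 5.879939


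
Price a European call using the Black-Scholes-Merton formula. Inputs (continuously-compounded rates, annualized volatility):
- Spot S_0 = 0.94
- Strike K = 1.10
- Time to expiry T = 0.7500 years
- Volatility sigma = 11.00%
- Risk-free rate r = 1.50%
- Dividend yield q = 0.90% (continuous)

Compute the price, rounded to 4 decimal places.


d1 = (ln(S/K) + (r - q + 0.5*sigma^2) * T) / (sigma * sqrt(T)) = -1.55515156
d2 = d1 - sigma * sqrt(T) = -1.65041436
exp(-rT) = 0.98881304; exp(-qT) = 0.99327273
C = S_0 * exp(-qT) * N(d1) - K * exp(-rT) * N(d2)
N(d1) = 0.05995499; N(d2) = 0.04942911
C = 0.9400 * 0.99327273 * 0.05995499 - 1.1000 * 0.98881304 * 0.04942911 = 0.0022

Answer: Price = 0.0022


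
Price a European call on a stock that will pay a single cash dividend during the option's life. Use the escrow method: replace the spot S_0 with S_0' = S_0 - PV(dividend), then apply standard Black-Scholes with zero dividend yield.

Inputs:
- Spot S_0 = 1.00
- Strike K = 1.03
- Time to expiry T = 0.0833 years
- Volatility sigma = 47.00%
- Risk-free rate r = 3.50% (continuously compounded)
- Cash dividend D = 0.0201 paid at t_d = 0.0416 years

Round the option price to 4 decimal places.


Answer: Price = 0.0339

Derivation:
PV(D) = D * exp(-r * t_d) = 0.0201 * 0.99854506 = 0.02007076
S_0' = S_0 - PV(D) = 1.0000 - 0.02007076 = 0.97992924
d1 = (ln(S_0'/K) + (r + sigma^2/2)*T) / (sigma*sqrt(T)) = -0.27805144
d2 = d1 - sigma*sqrt(T) = -0.41370162
exp(-rT) = 0.99708875
N(d1) = 0.39048643; N(d2) = 0.33954632
C = S_0' * N(d1) - K * exp(-rT) * N(d2) = 0.97992924 * 0.39048643 - 1.0300 * 0.99708875 * 0.33954632 = 0.0339


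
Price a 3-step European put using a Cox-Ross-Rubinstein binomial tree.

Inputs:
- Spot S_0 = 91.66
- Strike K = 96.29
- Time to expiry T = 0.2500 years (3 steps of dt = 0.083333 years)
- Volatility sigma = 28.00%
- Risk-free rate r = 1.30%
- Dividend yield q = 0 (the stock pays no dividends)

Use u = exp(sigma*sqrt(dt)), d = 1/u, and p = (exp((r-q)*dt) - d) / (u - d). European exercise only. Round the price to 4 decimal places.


Answer: Price = V(0,0) = 7.7947

Derivation:
dt = T/N = 0.083333
u = exp(sigma*sqrt(dt)) = 1.084186; d = 1/u = 0.922351
p = (exp((r-q)*dt) - d) / (u - d) = 0.486501
Discount per step: exp(-r*dt) = 0.998917
Stock lattice S(k, i) with i counting down-moves:
  k=0: S(0,0) = 91.6600
  k=1: S(1,0) = 99.3764; S(1,1) = 84.5427
  k=2: S(2,0) = 107.7425; S(2,1) = 91.6600; S(2,2) = 77.9781
  k=3: S(3,0) = 116.8129; S(3,1) = 99.3764; S(3,2) = 84.5427; S(3,3) = 71.9232
Terminal payoffs V(N, i) = max(K - S_T, 0):
  V(3,0) = 0.000000; V(3,1) = 0.000000; V(3,2) = 11.747274; V(3,3) = 24.366794
Backward induction: V(k, i) = exp(-r*dt) * [p * V(k+1, i) + (1-p) * V(k+1, i+1)].
  V(2,0) = exp(-r*dt) * [p*0.000000 + (1-p)*0.000000] = 0.000000
  V(2,1) = exp(-r*dt) * [p*0.000000 + (1-p)*11.747274] = 6.025677
  V(2,2) = exp(-r*dt) * [p*11.747274 + (1-p)*24.366794] = 18.207643
  V(1,0) = exp(-r*dt) * [p*0.000000 + (1-p)*6.025677] = 3.090826
  V(1,1) = exp(-r*dt) * [p*6.025677 + (1-p)*18.207643] = 12.267802
  V(0,0) = exp(-r*dt) * [p*3.090826 + (1-p)*12.267802] = 7.794741


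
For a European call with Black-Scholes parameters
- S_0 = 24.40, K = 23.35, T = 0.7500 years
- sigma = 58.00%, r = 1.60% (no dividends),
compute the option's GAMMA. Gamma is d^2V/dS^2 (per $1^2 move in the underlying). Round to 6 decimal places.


Answer: Gamma = 0.030480

Derivation:
d1 = 0.3626081179; d2 = -0.1396866163
phi(d1) = 0.3735584266; exp(-qT) = 1.0000000000; exp(-rT) = 0.9880717129
Gamma = exp(-qT) * phi(d1) / (S * sigma * sqrt(T)) = 1.0000000000 * 0.3735584266 / (24.4000 * 0.5800 * 0.8660254038) = 0.030480


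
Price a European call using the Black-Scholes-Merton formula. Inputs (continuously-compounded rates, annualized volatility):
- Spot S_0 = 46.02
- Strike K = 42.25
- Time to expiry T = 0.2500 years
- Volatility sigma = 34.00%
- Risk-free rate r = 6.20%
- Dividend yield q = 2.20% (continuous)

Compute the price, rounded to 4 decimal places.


Answer: Price = 5.4960

Derivation:
d1 = (ln(S/K) + (r - q + 0.5*sigma^2) * T) / (sigma * sqrt(T)) = 0.64659842
d2 = d1 - sigma * sqrt(T) = 0.47659842
exp(-rT) = 0.98461951; exp(-qT) = 0.99451510
C = S_0 * exp(-qT) * N(d1) - K * exp(-rT) * N(d2)
N(d1) = 0.74105406; N(d2) = 0.68317594
C = 46.0200 * 0.99451510 * 0.74105406 - 42.2500 * 0.98461951 * 0.68317594 = 5.4960


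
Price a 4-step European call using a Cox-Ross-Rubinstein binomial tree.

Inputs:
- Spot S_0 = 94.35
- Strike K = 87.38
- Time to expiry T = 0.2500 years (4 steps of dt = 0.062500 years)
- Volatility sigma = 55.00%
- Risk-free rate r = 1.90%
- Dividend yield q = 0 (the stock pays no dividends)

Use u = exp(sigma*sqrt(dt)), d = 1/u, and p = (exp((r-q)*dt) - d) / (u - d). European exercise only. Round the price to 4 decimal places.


dt = T/N = 0.062500
u = exp(sigma*sqrt(dt)) = 1.147402; d = 1/u = 0.871534
p = (exp((r-q)*dt) - d) / (u - d) = 0.469986
Discount per step: exp(-r*dt) = 0.998813
Stock lattice S(k, i) with i counting down-moves:
  k=0: S(0,0) = 94.3500
  k=1: S(1,0) = 108.2574; S(1,1) = 82.2293
  k=2: S(2,0) = 124.2147; S(2,1) = 94.3500; S(2,2) = 71.6656
  k=3: S(3,0) = 142.5241; S(3,1) = 108.2574; S(3,2) = 82.2293; S(3,3) = 62.4591
  k=4: S(4,0) = 163.5324; S(4,1) = 124.2147; S(4,2) = 94.3500; S(4,3) = 71.6656; S(4,4) = 54.4352
Terminal payoffs V(N, i) = max(S_T - K, 0):
  V(4,0) = 76.152422; V(4,1) = 36.834669; V(4,2) = 6.970000; V(4,3) = 0.000000; V(4,4) = 0.000000
Backward induction: V(k, i) = exp(-r*dt) * [p * V(k+1, i) + (1-p) * V(k+1, i+1)].
  V(3,0) = exp(-r*dt) * [p*76.152422 + (1-p)*36.834669] = 55.247825
  V(3,1) = exp(-r*dt) * [p*36.834669 + (1-p)*6.970000] = 20.981053
  V(3,2) = exp(-r*dt) * [p*6.970000 + (1-p)*0.000000] = 3.271916
  V(3,3) = exp(-r*dt) * [p*0.000000 + (1-p)*0.000000] = 0.000000
  V(2,0) = exp(-r*dt) * [p*55.247825 + (1-p)*20.981053] = 37.041950
  V(2,1) = exp(-r*dt) * [p*20.981053 + (1-p)*3.271916] = 11.581206
  V(2,2) = exp(-r*dt) * [p*3.271916 + (1-p)*0.000000] = 1.535931
  V(1,0) = exp(-r*dt) * [p*37.041950 + (1-p)*11.581206] = 23.519459
  V(1,1) = exp(-r*dt) * [p*11.581206 + (1-p)*1.535931] = 6.249646
  V(0,0) = exp(-r*dt) * [p*23.519459 + (1-p)*6.249646] = 14.349170

Answer: Price = V(0,0) = 14.3492


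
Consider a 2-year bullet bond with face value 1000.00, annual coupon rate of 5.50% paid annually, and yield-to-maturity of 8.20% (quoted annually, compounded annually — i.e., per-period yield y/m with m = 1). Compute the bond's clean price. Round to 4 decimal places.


Coupon per period c = face * coupon_rate / m = 55.000000
Periods per year m = 1; per-period yield y/m = 0.082000
Number of cashflows N = 2
Cashflows (t years, CF_t, discount factor 1/(1+y/m)^(m*t), PV):
  t = 1.0000: CF_t = 55.000000, DF = 0.924214, PV = 50.831793
  t = 2.0000: CF_t = 1055.000000, DF = 0.854172, PV = 901.151766
Price P = sum_t PV_t = 951.983559

Answer: Price = 951.9836


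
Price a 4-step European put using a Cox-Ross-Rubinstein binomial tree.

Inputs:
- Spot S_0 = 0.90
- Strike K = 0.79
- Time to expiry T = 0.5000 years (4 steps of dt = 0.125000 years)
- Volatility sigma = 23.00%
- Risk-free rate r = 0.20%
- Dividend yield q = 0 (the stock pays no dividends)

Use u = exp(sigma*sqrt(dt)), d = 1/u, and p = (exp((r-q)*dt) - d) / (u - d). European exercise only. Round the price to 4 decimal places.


Answer: Price = V(0,0) = 0.0169

Derivation:
dt = T/N = 0.125000
u = exp(sigma*sqrt(dt)) = 1.084715; d = 1/u = 0.921901
p = (exp((r-q)*dt) - d) / (u - d) = 0.481218
Discount per step: exp(-r*dt) = 0.999750
Stock lattice S(k, i) with i counting down-moves:
  k=0: S(0,0) = 0.9000
  k=1: S(1,0) = 0.9762; S(1,1) = 0.8297
  k=2: S(2,0) = 1.0589; S(2,1) = 0.9000; S(2,2) = 0.7649
  k=3: S(3,0) = 1.1487; S(3,1) = 0.9762; S(3,2) = 0.8297; S(3,3) = 0.7052
  k=4: S(4,0) = 1.2460; S(4,1) = 1.0589; S(4,2) = 0.9000; S(4,3) = 0.7649; S(4,4) = 0.6501
Terminal payoffs V(N, i) = max(K - S_T, 0):
  V(4,0) = 0.000000; V(4,1) = 0.000000; V(4,2) = 0.000000; V(4,3) = 0.025088; V(4,4) = 0.139900
Backward induction: V(k, i) = exp(-r*dt) * [p * V(k+1, i) + (1-p) * V(k+1, i+1)].
  V(3,0) = exp(-r*dt) * [p*0.000000 + (1-p)*0.000000] = 0.000000
  V(3,1) = exp(-r*dt) * [p*0.000000 + (1-p)*0.000000] = 0.000000
  V(3,2) = exp(-r*dt) * [p*0.000000 + (1-p)*0.025088] = 0.013012
  V(3,3) = exp(-r*dt) * [p*0.025088 + (1-p)*0.139900] = 0.084630
  V(2,0) = exp(-r*dt) * [p*0.000000 + (1-p)*0.000000] = 0.000000
  V(2,1) = exp(-r*dt) * [p*0.000000 + (1-p)*0.013012] = 0.006749
  V(2,2) = exp(-r*dt) * [p*0.013012 + (1-p)*0.084630] = 0.050154
  V(1,0) = exp(-r*dt) * [p*0.000000 + (1-p)*0.006749] = 0.003500
  V(1,1) = exp(-r*dt) * [p*0.006749 + (1-p)*0.050154] = 0.029259
  V(0,0) = exp(-r*dt) * [p*0.003500 + (1-p)*0.029259] = 0.016859


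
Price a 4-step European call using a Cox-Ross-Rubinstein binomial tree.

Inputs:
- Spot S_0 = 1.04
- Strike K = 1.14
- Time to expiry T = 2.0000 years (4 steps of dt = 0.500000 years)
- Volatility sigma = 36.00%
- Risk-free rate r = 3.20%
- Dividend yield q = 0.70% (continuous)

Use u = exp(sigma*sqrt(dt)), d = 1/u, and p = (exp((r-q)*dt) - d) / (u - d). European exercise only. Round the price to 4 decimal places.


dt = T/N = 0.500000
u = exp(sigma*sqrt(dt)) = 1.289892; d = 1/u = 0.775259
p = (exp((r-q)*dt) - d) / (u - d) = 0.461143
Discount per step: exp(-r*dt) = 0.984127
Stock lattice S(k, i) with i counting down-moves:
  k=0: S(0,0) = 1.0400
  k=1: S(1,0) = 1.3415; S(1,1) = 0.8063
  k=2: S(2,0) = 1.7304; S(2,1) = 1.0400; S(2,2) = 0.6251
  k=3: S(3,0) = 2.2320; S(3,1) = 1.3415; S(3,2) = 0.8063; S(3,3) = 0.4846
  k=4: S(4,0) = 2.8790; S(4,1) = 1.7304; S(4,2) = 1.0400; S(4,3) = 0.6251; S(4,4) = 0.3757
Terminal payoffs V(N, i) = max(S_T - K, 0):
  V(4,0) = 1.739033; V(4,1) = 0.590374; V(4,2) = 0.000000; V(4,3) = 0.000000; V(4,4) = 0.000000
Backward induction: V(k, i) = exp(-r*dt) * [p * V(k+1, i) + (1-p) * V(k+1, i+1)].
  V(3,0) = exp(-r*dt) * [p*1.739033 + (1-p)*0.590374] = 1.102292
  V(3,1) = exp(-r*dt) * [p*0.590374 + (1-p)*0.000000] = 0.267926
  V(3,2) = exp(-r*dt) * [p*0.000000 + (1-p)*0.000000] = 0.000000
  V(3,3) = exp(-r*dt) * [p*0.000000 + (1-p)*0.000000] = 0.000000
  V(2,0) = exp(-r*dt) * [p*1.102292 + (1-p)*0.267926] = 0.642328
  V(2,1) = exp(-r*dt) * [p*0.267926 + (1-p)*0.000000] = 0.121591
  V(2,2) = exp(-r*dt) * [p*0.000000 + (1-p)*0.000000] = 0.000000
  V(1,0) = exp(-r*dt) * [p*0.642328 + (1-p)*0.121591] = 0.355984
  V(1,1) = exp(-r*dt) * [p*0.121591 + (1-p)*0.000000] = 0.055181
  V(0,0) = exp(-r*dt) * [p*0.355984 + (1-p)*0.055181] = 0.190817

Answer: Price = V(0,0) = 0.1908
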